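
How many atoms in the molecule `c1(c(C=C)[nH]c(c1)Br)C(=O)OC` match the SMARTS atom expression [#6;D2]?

Check the 12 heavy atoms by environment: 1× n (aromatic, D2) → no; 3× c (aromatic, D3) → no; 1× c (aromatic, D2) → match; 1× C (D3) → no; 1× O (D1) → no; 1× O (D2) → no; 2× C (D1) → no; 1× Br (D1) → no; 1× C (D2) → match.
Summing the matching environments: 1 + 1 = 2 matching atoms.

2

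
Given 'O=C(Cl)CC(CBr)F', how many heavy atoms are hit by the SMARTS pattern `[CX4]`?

3

The query [CX4] means: C with X4: aliphatic carbon with exactly 4 total connections (bonds + H).
Check the 8 heavy atoms by environment: 3× C (X4) → match; 1× F (X1) → no; 1× C (X3) → no; 1× O (X1) → no; 1× Cl (X1) → no; 1× Br (X1) → no.
That gives 3 matching atoms.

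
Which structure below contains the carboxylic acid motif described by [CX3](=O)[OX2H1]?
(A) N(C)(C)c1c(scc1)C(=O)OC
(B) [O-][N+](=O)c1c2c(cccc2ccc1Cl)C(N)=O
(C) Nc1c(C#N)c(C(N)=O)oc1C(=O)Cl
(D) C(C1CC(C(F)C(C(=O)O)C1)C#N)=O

D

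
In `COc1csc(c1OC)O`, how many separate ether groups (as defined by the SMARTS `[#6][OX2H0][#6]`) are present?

2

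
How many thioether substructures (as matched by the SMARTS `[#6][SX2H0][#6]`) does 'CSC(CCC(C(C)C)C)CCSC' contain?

[#6][SX2H0][#6] is the SMARTS for a thioether: an aliphatic sulfur bridging two carbons with no H on the sulfur.
The molecule carries 2 separate instances of a methylthio ether (-SCH3) meeting every constraint; each maps to a distinct set of atoms, giving 2 matches.

2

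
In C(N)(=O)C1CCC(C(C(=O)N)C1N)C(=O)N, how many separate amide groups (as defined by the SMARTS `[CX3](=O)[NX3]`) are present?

[CX3](=O)[NX3] is the SMARTS for an amide: a carbonyl carbon bonded to a trivalent nitrogen.
The molecule carries 3 separate instances of a primary amide (-C(=O)NH2) meeting every constraint; each maps to a distinct set of atoms, giving 3 matches.

3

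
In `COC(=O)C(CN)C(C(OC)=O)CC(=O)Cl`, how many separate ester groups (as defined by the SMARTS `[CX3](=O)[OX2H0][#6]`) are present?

[CX3](=O)[OX2H0][#6] is the SMARTS for an ester: a carbonyl carbon bonded to an oxygen that is itself bonded to carbon (no H on that O).
The molecule carries 2 separate instances of a methyl-ester group (-C(=O)OCH3) meeting every constraint; each maps to a distinct set of atoms, giving 2 matches.

2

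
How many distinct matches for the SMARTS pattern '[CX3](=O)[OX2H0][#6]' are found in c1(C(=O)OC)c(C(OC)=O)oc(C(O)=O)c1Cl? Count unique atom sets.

[CX3](=O)[OX2H0][#6] is the SMARTS for an ester: a carbonyl carbon bonded to an oxygen that is itself bonded to carbon (no H on that O).
The molecule carries 2 separate instances of a methyl-ester group (-C(=O)OCH3) meeting every constraint; each maps to a distinct set of atoms, giving 2 matches.

2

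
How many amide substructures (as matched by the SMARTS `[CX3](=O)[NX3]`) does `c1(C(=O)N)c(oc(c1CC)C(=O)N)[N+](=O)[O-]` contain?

2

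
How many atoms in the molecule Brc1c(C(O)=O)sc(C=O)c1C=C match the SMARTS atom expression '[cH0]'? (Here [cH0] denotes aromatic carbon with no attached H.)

Check the 13 heavy atoms by environment: 1× s (aromatic, H0) → no; 4× c (aromatic, H0) → match; 1× C (H0) → no; 2× O (H0) → no; 1× O (H1) → no; 1× Br (H0) → no; 2× C (H1) → no; 1× C (H2) → no.
That gives 4 matching atoms.

4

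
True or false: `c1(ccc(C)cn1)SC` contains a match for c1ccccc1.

The pattern c1ccccc1 describes six aromatic carbons in a ring — a benzene ring.
The closest candidate here is a methyl group (-CH3), but no six-membered all-carbon aromatic ring is present. No other fragment satisfies the full query, so there is no match.

False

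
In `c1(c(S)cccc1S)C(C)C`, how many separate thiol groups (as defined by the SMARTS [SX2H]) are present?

2

[SX2H] is the SMARTS for a thiol: an aliphatic sulfur with two connections, one being H.
The molecule carries 2 separate instances of a thiol (-SH) meeting every constraint; each maps to a distinct set of atoms, giving 2 matches.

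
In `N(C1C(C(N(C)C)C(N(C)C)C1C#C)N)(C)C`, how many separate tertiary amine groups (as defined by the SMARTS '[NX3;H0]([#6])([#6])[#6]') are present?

3

[NX3;H0]([#6])([#6])[#6] is the SMARTS for a tertiary amine: a trivalent nitrogen with no H, bonded to three carbons.
The molecule carries 3 separate instances of a dimethylamino group (-N(CH3)2) meeting every constraint; each maps to a distinct set of atoms, giving 3 matches.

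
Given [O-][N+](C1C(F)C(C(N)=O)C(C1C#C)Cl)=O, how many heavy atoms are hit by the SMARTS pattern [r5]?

5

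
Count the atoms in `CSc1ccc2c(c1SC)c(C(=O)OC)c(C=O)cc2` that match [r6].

10

Check the 20 heavy atoms by environment: 10× c (aromatic, in 6-ring) → match; 5× C (acyclic) → no; 3× O (acyclic) → no; 2× S (acyclic) → no.
That gives 10 matching atoms.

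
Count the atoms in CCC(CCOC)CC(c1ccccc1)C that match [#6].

15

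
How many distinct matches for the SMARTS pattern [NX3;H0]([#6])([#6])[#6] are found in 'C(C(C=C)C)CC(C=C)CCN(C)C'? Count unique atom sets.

1

[NX3;H0]([#6])([#6])[#6] is the SMARTS for a tertiary amine: a trivalent nitrogen with no H, bonded to three carbons.
Exactly one fragment in the molecule meets all constraints, giving 1 match.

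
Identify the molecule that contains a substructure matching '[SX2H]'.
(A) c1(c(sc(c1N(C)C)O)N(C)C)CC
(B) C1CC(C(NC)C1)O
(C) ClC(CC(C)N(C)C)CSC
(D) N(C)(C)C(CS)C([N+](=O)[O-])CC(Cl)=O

[SX2H] describes an aliphatic sulfur with two connections, one being H (a thiol).
(A) has a hydroxyl group (-OH) but it is an -OH, not an -SH.
(B) has a hydroxyl group (-OH) but it is an -OH, not an -SH.
(C) has a methylthio ether (-SCH3) but the sulfur has H0 (bonded to two carbons), not H1.
(D) contains a thiol (-SH), which satisfies every atom and bond constraint.
So the answer is (D).

D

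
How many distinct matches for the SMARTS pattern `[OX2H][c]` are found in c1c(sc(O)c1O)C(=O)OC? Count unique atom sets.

[OX2H][c] is the SMARTS for a phenol: a hydroxyl oxygen attached to an aromatic carbon.
The molecule carries 2 separate instances of a hydroxyl group (-OH) meeting every constraint; each maps to a distinct set of atoms, giving 2 matches.

2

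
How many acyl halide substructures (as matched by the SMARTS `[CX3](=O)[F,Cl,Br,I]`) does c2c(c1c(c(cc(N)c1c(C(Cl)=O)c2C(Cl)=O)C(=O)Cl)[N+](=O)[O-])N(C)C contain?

3

[CX3](=O)[F,Cl,Br,I] is the SMARTS for an acyl halide: a carbonyl carbon bonded to a halogen.
The molecule carries 3 separate instances of an acyl chloride (-C(=O)Cl) meeting every constraint; each maps to a distinct set of atoms, giving 3 matches.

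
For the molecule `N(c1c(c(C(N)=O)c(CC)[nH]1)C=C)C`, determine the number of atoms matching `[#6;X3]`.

The query [#6;X3] means: any carbon (aromatic or not) with three total connections.
Check the 14 heavy atoms by environment: 1× n (aromatic, X3) → no; 4× c (aromatic, X3) → match; 3× C (X4) → no; 3× C (X3) → match; 2× N (X3) → no; 1× O (X1) → no.
Summing the matching environments: 4 + 3 = 7 matching atoms.

7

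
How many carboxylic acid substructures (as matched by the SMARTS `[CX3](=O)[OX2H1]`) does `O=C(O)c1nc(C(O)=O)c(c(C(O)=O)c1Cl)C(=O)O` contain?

4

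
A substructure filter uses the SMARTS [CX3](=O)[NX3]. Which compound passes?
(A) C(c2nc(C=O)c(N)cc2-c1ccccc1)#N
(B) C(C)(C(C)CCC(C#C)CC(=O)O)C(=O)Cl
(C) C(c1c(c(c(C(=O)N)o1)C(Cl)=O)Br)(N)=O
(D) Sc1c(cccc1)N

[CX3](=O)[NX3] describes a carbonyl carbon bonded to a trivalent nitrogen (an amide).
(A) has a nitrile (-C#N) but the nitrile N is NX1 (triple-bonded), not NX3.
(B) has a carboxylic acid group (-C(=O)OH) but the carbonyl is bonded to O, not to an NX3 nitrogen.
(C) contains a primary amide (-C(=O)NH2), which satisfies every atom and bond constraint.
(D) has a primary amino group (-NH2) but the -NH2 is not attached to a carbonyl carbon.
So the answer is (C).

C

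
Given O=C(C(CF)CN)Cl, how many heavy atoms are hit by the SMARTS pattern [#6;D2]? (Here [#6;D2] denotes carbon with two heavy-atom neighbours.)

2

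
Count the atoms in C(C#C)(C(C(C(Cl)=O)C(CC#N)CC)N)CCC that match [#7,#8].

Check the 18 heavy atoms by environment: 14× C → no; 2× N → match; 1× O → match; 1× Cl → no.
Summing the matching environments: 2 + 1 = 3 matching atoms.

3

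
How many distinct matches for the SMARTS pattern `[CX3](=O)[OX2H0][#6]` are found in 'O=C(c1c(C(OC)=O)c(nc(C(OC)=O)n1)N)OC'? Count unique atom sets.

3

[CX3](=O)[OX2H0][#6] is the SMARTS for an ester: a carbonyl carbon bonded to an oxygen that is itself bonded to carbon (no H on that O).
The molecule carries 3 separate instances of a methyl-ester group (-C(=O)OCH3) meeting every constraint; each maps to a distinct set of atoms, giving 3 matches.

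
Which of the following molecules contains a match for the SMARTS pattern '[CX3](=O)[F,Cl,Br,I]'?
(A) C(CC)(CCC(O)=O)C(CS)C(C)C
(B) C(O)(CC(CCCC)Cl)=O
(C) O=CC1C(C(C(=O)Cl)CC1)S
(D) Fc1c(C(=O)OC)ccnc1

[CX3](=O)[F,Cl,Br,I] describes a carbonyl carbon bonded to a halogen (an acyl halide).
(A) has a carboxylic acid group (-C(=O)OH) but the carbonyl is bonded to -OH, not to a halogen.
(B) has a chloro substituent but the Cl is not on a carbonyl carbon.
(C) contains an acyl chloride (-C(=O)Cl), which satisfies every atom and bond constraint.
(D) has a methyl-ester group (-C(=O)OCH3) but the carbonyl is bonded to -O-C, not to a halogen.
So the answer is (C).

C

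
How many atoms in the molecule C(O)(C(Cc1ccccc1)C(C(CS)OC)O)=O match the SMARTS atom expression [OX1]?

The query [OX1] means: aliphatic oxygen with one total connection — typically a carbonyl =O or an oxide.
Check the 18 heavy atoms by environment: 6× C (X4) → no; 6× c (aromatic, X3) → no; 1× C (X3) → no; 1× O (X1) → match; 3× O (X2) → no; 1× S (X2) → no.
That gives 1 matching atom.

1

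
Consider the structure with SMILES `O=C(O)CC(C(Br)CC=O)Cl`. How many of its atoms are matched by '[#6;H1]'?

3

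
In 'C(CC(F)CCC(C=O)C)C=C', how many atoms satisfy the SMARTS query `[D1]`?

The query [D1] means: atom with exactly one heavy-atom neighbour (degree 1).
Check the 12 heavy atoms by environment: 2× C (D1) → match; 2× C (D3) → no; 6× C (D2) → no; 1× F (D1) → match; 1× O (D1) → match.
Summing the matching environments: 2 + 1 + 1 = 4 matching atoms.

4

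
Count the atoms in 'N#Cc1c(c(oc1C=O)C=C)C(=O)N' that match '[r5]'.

5

Check the 14 heavy atoms by environment: 1× o (aromatic, in 5-ring) → match; 4× c (aromatic, in 5-ring) → match; 5× C (acyclic) → no; 2× O (acyclic) → no; 2× N (acyclic) → no.
Summing the matching environments: 1 + 4 = 5 matching atoms.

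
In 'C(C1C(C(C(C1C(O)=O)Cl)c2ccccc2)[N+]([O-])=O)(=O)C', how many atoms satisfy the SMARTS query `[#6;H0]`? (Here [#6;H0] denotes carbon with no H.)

3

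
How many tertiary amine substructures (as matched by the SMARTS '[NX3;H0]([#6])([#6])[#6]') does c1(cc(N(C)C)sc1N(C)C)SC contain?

2

[NX3;H0]([#6])([#6])[#6] is the SMARTS for a tertiary amine: a trivalent nitrogen with no H, bonded to three carbons.
The molecule carries 2 separate instances of a dimethylamino group (-N(CH3)2) meeting every constraint; each maps to a distinct set of atoms, giving 2 matches.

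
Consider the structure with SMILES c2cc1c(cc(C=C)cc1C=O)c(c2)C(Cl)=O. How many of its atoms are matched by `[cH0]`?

The query [cH0] means: aromatic carbon with no attached hydrogen (substituted or ring-fusion).
Check the 17 heavy atoms by environment: 5× c (aromatic, H0) → match; 5× c (aromatic, H1) → no; 2× C (H1) → no; 2× O (H0) → no; 1× C (H0) → no; 1× Cl (H0) → no; 1× C (H2) → no.
That gives 5 matching atoms.

5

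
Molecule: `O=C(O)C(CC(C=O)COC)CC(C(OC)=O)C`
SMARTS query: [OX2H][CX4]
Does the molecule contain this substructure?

No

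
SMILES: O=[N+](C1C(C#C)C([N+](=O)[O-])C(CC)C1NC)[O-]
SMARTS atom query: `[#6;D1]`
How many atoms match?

3

The query [#6;D1] means: carbon bonded to exactly one heavy atom.
Check the 17 heavy atoms by environment: 5× C (D3) → no; 2× N (charge +1, D3) → no; 2× O (charge -1, D1) → no; 2× O (D1) → no; 1× N (D2) → no; 3× C (D1) → match; 2× C (D2) → no.
That gives 3 matching atoms.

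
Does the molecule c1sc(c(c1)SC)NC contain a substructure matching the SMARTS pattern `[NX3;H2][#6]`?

The pattern [NX3;H2][#6] describes a trivalent nitrogen with two H attached to carbon — a primary amine.
The closest candidate here is an N-methylamino group (-NHCH3), but the nitrogen bears two carbons and only one H (H1), not H2. No other fragment satisfies the full query, so there is no match.

No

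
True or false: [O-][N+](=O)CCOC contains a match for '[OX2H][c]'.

False

The pattern [OX2H][c] describes a hydroxyl oxygen attached to an aromatic carbon — a phenol.
The closest candidate here is a methoxy ether (-OCH3), but the oxygen has H0, not H1. No other fragment satisfies the full query, so there is no match.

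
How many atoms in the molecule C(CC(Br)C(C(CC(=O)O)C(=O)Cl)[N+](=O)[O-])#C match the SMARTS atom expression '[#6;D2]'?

3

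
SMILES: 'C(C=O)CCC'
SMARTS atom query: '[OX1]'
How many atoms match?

1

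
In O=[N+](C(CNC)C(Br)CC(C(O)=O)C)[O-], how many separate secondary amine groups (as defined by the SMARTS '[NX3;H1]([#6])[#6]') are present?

[NX3;H1]([#6])[#6] is the SMARTS for a secondary amine: a trivalent nitrogen with one H, bonded to two carbons.
Exactly one fragment in the molecule meets all constraints, giving 1 match.

1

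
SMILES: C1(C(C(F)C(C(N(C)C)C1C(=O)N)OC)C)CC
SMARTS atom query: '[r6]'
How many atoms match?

6

The query [r6] means: r6 matches atoms in a six-membered ring.
Check the 18 heavy atoms by environment: 6× C (in 6-ring) → match; 7× C (acyclic) → no; 2× O (acyclic) → no; 2× N (acyclic) → no; 1× F (acyclic) → no.
That gives 6 matching atoms.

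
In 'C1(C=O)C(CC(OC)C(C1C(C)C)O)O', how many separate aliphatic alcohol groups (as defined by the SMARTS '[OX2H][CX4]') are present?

2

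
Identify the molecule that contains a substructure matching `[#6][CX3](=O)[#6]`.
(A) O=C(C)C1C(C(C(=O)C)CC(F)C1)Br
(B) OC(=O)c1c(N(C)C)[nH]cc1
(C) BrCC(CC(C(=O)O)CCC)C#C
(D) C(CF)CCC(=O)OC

A

[#6][CX3](=O)[#6] describes a carbonyl carbon (no H) flanked by two carbons (a ketone).
(A) contains an acetyl/ketone group (-C(=O)CH3), which satisfies every atom and bond constraint.
(B) has a carboxylic acid group (-C(=O)OH) but one neighbour of the carbonyl carbon is O, not C.
(C) has a carboxylic acid group (-C(=O)OH) but one neighbour of the carbonyl carbon is O, not C.
(D) has a methyl-ester group (-C(=O)OCH3) but one neighbour of the carbonyl carbon is O, not C.
So the answer is (A).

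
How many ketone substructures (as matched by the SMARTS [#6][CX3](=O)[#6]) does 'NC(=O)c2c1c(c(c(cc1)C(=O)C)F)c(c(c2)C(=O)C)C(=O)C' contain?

[#6][CX3](=O)[#6] is the SMARTS for a ketone: a carbonyl carbon (no H) flanked by two carbons.
The molecule carries 3 separate instances of an acetyl/ketone group (-C(=O)CH3) meeting every constraint; each maps to a distinct set of atoms, giving 3 matches.

3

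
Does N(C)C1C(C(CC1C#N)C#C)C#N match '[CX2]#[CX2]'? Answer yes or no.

The pattern [CX2]#[CX2] describes a carbon-carbon triple bond — an alkyne.
The molecule carries an ethynyl group (-C#CH), whose atoms satisfy every constraint of the query, so the pattern matches.

Yes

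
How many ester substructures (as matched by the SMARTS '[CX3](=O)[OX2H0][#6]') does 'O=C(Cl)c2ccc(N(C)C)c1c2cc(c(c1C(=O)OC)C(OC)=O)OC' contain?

2

[CX3](=O)[OX2H0][#6] is the SMARTS for an ester: a carbonyl carbon bonded to an oxygen that is itself bonded to carbon (no H on that O).
The molecule carries 2 separate instances of a methyl-ester group (-C(=O)OCH3) meeting every constraint; each maps to a distinct set of atoms, giving 2 matches.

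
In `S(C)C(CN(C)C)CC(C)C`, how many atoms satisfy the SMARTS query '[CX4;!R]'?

The query [CX4;!R] means: aliphatic carbon with four total connections, not in a ring.
Check the 11 heavy atoms by environment: 9× C (X4, acyclic) → match; 1× S (X2, acyclic) → no; 1× N (X3, acyclic) → no.
That gives 9 matching atoms.

9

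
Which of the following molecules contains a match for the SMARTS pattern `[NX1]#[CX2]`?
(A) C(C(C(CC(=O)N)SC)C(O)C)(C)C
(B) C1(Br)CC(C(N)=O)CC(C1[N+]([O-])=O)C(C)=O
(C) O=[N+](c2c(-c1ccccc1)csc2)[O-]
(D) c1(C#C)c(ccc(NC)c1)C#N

D

[NX1]#[CX2] describes a nitrogen triple-bonded to a two-connected carbon (a nitrile).
(A) has a primary amide (-C(=O)NH2) but the nitrogen is NX3, not NX1.
(B) has a nitro group (-[N+](=O)[O-]) but there is no C#N triple bond.
(C) has a nitro group (-[N+](=O)[O-]) but there is no C#N triple bond.
(D) contains a nitrile (-C#N), which satisfies every atom and bond constraint.
So the answer is (D).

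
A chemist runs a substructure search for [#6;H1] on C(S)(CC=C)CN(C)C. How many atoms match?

The query [#6;H1] means: any carbon bearing exactly one hydrogen.
Check the 9 heavy atoms by environment: 3× C (H2) → no; 2× C (H1) → match; 1× N (H0) → no; 2× C (H3) → no; 1× S (H1) → no.
That gives 2 matching atoms.

2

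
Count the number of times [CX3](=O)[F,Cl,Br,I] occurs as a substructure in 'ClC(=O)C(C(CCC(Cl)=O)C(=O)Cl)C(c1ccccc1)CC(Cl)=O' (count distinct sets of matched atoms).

4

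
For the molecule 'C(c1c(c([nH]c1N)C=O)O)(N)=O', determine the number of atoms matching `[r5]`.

5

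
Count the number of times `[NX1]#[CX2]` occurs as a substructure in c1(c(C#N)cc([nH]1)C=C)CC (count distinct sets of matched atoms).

[NX1]#[CX2] is the SMARTS for a nitrile: a nitrogen triple-bonded to a two-connected carbon.
Exactly one fragment in the molecule meets all constraints, giving 1 match.

1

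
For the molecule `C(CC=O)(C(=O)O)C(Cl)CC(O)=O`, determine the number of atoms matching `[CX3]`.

3

Check the 13 heavy atoms by environment: 4× C (X4) → no; 3× C (X3) → match; 3× O (X1) → no; 2× O (X2) → no; 1× Cl (X1) → no.
That gives 3 matching atoms.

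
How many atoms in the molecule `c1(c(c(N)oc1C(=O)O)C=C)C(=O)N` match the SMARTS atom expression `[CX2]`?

0

The query [CX2] means: C with X2: aliphatic carbon with exactly 2 total connections.
Check the 14 heavy atoms by environment: 1× o (aromatic, X2) → no; 4× c (aromatic, X3) → no; 4× C (X3) → no; 2× N (X3) → no; 2× O (X1) → no; 1× O (X2) → no.
No environment satisfies the query, so 0 matching atoms.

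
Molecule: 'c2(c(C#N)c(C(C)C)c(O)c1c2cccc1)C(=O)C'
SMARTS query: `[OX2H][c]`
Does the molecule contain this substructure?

Yes

The pattern [OX2H][c] describes a hydroxyl oxygen attached to an aromatic carbon — a phenol.
The molecule carries a hydroxyl group (-OH), whose atoms satisfy every constraint of the query, so the pattern matches.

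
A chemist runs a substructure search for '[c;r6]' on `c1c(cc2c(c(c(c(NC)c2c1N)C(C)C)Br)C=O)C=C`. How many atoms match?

10

The query [c;r6] means: aromatic carbon that belongs to a six-membered ring.
Check the 21 heavy atoms by environment: 10× c (aromatic, in 6-ring) → match; 7× C (acyclic) → no; 2× N (acyclic) → no; 1× O (acyclic) → no; 1× Br (acyclic) → no.
That gives 10 matching atoms.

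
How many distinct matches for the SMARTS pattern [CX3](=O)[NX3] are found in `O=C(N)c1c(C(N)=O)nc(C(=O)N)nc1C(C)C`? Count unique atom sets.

3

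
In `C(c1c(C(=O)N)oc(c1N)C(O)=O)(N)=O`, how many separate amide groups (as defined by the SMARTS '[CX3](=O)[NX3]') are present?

2

[CX3](=O)[NX3] is the SMARTS for an amide: a carbonyl carbon bonded to a trivalent nitrogen.
The molecule carries 2 separate instances of a primary amide (-C(=O)NH2) meeting every constraint; each maps to a distinct set of atoms, giving 2 matches.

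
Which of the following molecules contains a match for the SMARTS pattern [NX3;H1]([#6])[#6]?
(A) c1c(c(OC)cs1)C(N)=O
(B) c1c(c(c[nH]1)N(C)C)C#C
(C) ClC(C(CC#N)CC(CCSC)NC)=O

[NX3;H1]([#6])[#6] describes a trivalent nitrogen with one H, bonded to two carbons (a secondary amine).
(A) has a primary amide (-C(=O)NH2) but the -C(=O)NH2 nitrogen has H2, not H1.
(B) has a dimethylamino group (-N(CH3)2) but the nitrogen has H0, not H1.
(C) contains an N-methylamino group (-NHCH3), which satisfies every atom and bond constraint.
So the answer is (C).

C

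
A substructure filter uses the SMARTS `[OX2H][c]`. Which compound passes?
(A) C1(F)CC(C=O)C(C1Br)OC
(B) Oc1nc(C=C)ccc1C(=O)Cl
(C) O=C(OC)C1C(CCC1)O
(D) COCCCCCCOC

[OX2H][c] describes a hydroxyl oxygen attached to an aromatic carbon (a phenol).
(A) has a methoxy ether (-OCH3) but the oxygen has H0, not H1.
(B) contains a hydroxyl group (-OH), which satisfies every atom and bond constraint.
(C) has a hydroxyl group (-OH) but the -OH is on an aliphatic carbon, not an aromatic c.
(D) has a methoxy ether (-OCH3) but the oxygen has H0, not H1.
So the answer is (B).

B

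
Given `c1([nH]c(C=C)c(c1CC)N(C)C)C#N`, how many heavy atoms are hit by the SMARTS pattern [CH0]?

1

Check the 14 heavy atoms by environment: 1× n (aromatic, H1) → no; 4× c (aromatic, H0) → no; 1× C (H0) → match; 2× N (H0) → no; 3× C (H3) → no; 2× C (H2) → no; 1× C (H1) → no.
That gives 1 matching atom.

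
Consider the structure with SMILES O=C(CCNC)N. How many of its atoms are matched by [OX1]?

1

The query [OX1] means: aliphatic oxygen with one total connection — typically a carbonyl =O or an oxide.
Check the 7 heavy atoms by environment: 3× C (X4) → no; 1× C (X3) → no; 1× O (X1) → match; 2× N (X3) → no.
That gives 1 matching atom.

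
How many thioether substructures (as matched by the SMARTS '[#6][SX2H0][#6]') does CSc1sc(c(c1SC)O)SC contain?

[#6][SX2H0][#6] is the SMARTS for a thioether: an aliphatic sulfur bridging two carbons with no H on the sulfur.
The molecule carries 3 separate instances of a methylthio ether (-SCH3) meeting every constraint; each maps to a distinct set of atoms, giving 3 matches.

3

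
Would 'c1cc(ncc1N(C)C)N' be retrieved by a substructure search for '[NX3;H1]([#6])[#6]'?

No

The pattern [NX3;H1]([#6])[#6] describes a trivalent nitrogen with one H, bonded to two carbons — a secondary amine.
The closest candidate here is a dimethylamino group (-N(CH3)2), but the nitrogen has H0, not H1. No other fragment satisfies the full query, so there is no match.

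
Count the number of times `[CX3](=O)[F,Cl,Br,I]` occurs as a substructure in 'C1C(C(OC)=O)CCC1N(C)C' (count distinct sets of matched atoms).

0

[CX3](=O)[F,Cl,Br,I] is the SMARTS for an acyl halide: a carbonyl carbon bonded to a halogen.
The molecule has a methyl-ester group (-C(=O)OCH3), but the carbonyl is bonded to -O-C, not to a halogen; nothing else fits, so there are 0 matches.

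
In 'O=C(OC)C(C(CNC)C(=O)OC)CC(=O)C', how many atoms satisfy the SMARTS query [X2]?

2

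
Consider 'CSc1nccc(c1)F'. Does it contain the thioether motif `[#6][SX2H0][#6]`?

Yes

The pattern [#6][SX2H0][#6] describes an aliphatic sulfur bridging two carbons with no H on the sulfur — a thioether.
The molecule carries a methylthio ether (-SCH3), whose atoms satisfy every constraint of the query, so the pattern matches.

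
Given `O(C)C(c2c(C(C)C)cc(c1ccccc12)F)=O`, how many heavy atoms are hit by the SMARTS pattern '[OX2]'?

1

The query [OX2] means: aliphatic oxygen with two total connections — ether, hydroxyl, or ester single-bond O.
Check the 18 heavy atoms by environment: 10× c (aromatic, X3) → no; 1× F (X1) → no; 4× C (X4) → no; 1× C (X3) → no; 1× O (X1) → no; 1× O (X2) → match.
That gives 1 matching atom.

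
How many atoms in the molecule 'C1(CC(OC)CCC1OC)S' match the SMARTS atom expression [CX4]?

Check the 11 heavy atoms by environment: 8× C (X4) → match; 1× S (X2) → no; 2× O (X2) → no.
That gives 8 matching atoms.

8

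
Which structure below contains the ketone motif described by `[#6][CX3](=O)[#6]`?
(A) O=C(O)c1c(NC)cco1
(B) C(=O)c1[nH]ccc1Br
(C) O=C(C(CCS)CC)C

C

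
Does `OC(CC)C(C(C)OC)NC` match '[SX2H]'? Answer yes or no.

No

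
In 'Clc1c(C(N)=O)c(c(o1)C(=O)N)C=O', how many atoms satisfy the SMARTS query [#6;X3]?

Check the 14 heavy atoms by environment: 1× o (aromatic, X2) → no; 4× c (aromatic, X3) → match; 1× Cl (X1) → no; 3× C (X3) → match; 3× O (X1) → no; 2× N (X3) → no.
Summing the matching environments: 4 + 3 = 7 matching atoms.

7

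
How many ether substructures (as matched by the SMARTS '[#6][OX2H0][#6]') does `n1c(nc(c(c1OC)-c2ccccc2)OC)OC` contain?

3

[#6][OX2H0][#6] is the SMARTS for an ether: an aliphatic oxygen bridging two carbons with no H on the oxygen.
The molecule carries 3 separate instances of a methoxy ether (-OCH3) meeting every constraint; each maps to a distinct set of atoms, giving 3 matches.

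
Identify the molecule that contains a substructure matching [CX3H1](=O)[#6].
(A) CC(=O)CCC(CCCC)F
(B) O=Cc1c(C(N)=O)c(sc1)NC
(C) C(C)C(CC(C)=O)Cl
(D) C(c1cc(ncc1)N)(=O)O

B

[CX3H1](=O)[#6] describes an sp2 carbon with one H, double-bonded to O and single-bonded to carbon (an aldehyde).
(A) has an acetyl/ketone group (-C(=O)CH3) but the carbonyl carbon has H0 (two carbon neighbours), not H1.
(B) contains an aldehyde (-CHO), which satisfies every atom and bond constraint.
(C) has an acetyl/ketone group (-C(=O)CH3) but the carbonyl carbon has H0 (two carbon neighbours), not H1.
(D) has a carboxylic acid group (-C(=O)OH) but the carbonyl carbon has H0 and is bonded to O, not H1.
So the answer is (B).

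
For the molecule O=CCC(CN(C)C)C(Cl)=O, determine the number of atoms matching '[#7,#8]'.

3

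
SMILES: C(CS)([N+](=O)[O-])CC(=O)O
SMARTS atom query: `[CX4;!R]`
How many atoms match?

3

Check the 10 heavy atoms by environment: 3× C (X4, acyclic) → match; 1× C (X3, acyclic) → no; 2× O (X1, acyclic) → no; 1× O (X2, acyclic) → no; 1× N (charge +1, X3, acyclic) → no; 1× O (charge -1, X1, acyclic) → no; 1× S (X2, acyclic) → no.
That gives 3 matching atoms.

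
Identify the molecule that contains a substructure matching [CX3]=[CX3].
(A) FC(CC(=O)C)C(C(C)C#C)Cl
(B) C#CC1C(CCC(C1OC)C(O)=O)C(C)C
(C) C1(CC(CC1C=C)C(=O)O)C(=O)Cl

C

[CX3]=[CX3] describes a non-aromatic C=C double bond between two sp2 carbons (an alkene).
(A) has an ethynyl group (-C#CH) but the C-C bond is a triple bond, not a double bond.
(B) has an ethynyl group (-C#CH) but the C-C bond is a triple bond, not a double bond.
(C) contains a vinyl group (-CH=CH2), which satisfies every atom and bond constraint.
So the answer is (C).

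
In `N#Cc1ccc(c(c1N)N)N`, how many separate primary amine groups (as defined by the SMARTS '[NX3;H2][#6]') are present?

[NX3;H2][#6] is the SMARTS for a primary amine: a trivalent nitrogen with two H attached to carbon.
The molecule carries 3 separate instances of a primary amino group (-NH2) meeting every constraint; each maps to a distinct set of atoms, giving 3 matches.

3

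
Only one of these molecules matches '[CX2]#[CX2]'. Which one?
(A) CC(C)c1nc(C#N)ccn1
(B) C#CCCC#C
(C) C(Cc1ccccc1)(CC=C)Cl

B

[CX2]#[CX2] describes a carbon-carbon triple bond (an alkyne).
(A) has a nitrile (-C#N) but the triple bond is C#N, not C#C.
(B) contains an ethynyl group (-C#CH), which satisfies every atom and bond constraint.
(C) has a vinyl group (-CH=CH2) but the C=C is a double bond; both carbons are CX3, not CX2.
So the answer is (B).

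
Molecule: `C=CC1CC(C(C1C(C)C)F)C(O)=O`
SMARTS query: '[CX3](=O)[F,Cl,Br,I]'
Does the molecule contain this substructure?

The pattern [CX3](=O)[F,Cl,Br,I] describes a carbonyl carbon bonded to a halogen — an acyl halide.
The closest candidate here is a carboxylic acid group (-C(=O)OH), but the carbonyl is bonded to -OH, not to a halogen. No other fragment satisfies the full query, so there is no match.

No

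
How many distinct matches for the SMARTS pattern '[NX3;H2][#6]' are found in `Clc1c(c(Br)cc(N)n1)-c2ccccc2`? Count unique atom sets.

1

[NX3;H2][#6] is the SMARTS for a primary amine: a trivalent nitrogen with two H attached to carbon.
Exactly one fragment in the molecule meets all constraints, giving 1 match.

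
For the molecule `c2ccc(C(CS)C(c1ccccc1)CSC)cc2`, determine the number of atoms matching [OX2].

The query [OX2] means: aliphatic oxygen with two total connections — ether, hydroxyl, or ester single-bond O.
Check the 19 heavy atoms by environment: 5× C (X4) → no; 2× S (X2) → no; 12× c (aromatic, X3) → no.
No environment satisfies the query, so 0 matching atoms.

0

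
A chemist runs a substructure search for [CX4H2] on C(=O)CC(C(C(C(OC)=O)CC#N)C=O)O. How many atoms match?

The query [CX4H2] means: sp3 carbon (X4) with exactly two hydrogens.
Check the 16 heavy atoms by environment: 2× C (H2, X4) → match; 3× C (H1, X4) → no; 1× C (H0, X3) → no; 3× O (H0, X1) → no; 1× O (H0, X2) → no; 1× C (H3, X4) → no; 1× C (H0, X2) → no; 1× N (H0, X1) → no; 2× C (H1, X3) → no; 1× O (H1, X2) → no.
That gives 2 matching atoms.

2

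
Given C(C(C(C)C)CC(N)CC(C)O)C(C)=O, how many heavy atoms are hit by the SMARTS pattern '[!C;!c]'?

3

The query [!C;!c] means: neither aliphatic nor aromatic carbon — same as [!#6].
Check the 15 heavy atoms by environment: 12× C → no; 2× O → match; 1× N → match.
Summing the matching environments: 2 + 1 = 3 matching atoms.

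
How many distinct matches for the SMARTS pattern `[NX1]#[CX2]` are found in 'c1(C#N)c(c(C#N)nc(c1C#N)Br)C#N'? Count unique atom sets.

4

[NX1]#[CX2] is the SMARTS for a nitrile: a nitrogen triple-bonded to a two-connected carbon.
The molecule carries 4 separate instances of a nitrile (-C#N) meeting every constraint; each maps to a distinct set of atoms, giving 4 matches.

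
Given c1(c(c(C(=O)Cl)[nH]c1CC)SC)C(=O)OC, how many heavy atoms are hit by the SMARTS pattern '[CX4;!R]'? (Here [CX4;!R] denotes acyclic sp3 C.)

4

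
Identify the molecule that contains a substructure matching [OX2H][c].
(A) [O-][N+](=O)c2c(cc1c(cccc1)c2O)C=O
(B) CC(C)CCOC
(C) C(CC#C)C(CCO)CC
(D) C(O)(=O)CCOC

A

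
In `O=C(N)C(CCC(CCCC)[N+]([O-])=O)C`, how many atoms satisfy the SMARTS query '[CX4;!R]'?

The query [CX4;!R] means: aliphatic carbon with four total connections, not in a ring.
Check the 15 heavy atoms by environment: 9× C (X4, acyclic) → match; 1× C (X3, acyclic) → no; 2× O (X1, acyclic) → no; 1× N (X3, acyclic) → no; 1× N (charge +1, X3, acyclic) → no; 1× O (charge -1, X1, acyclic) → no.
That gives 9 matching atoms.

9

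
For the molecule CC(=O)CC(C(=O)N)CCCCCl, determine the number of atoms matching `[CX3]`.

2

The query [CX3] means: C with X3: aliphatic carbon with exactly 3 total connections.
Check the 13 heavy atoms by environment: 7× C (X4) → no; 1× Cl (X1) → no; 2× C (X3) → match; 2× O (X1) → no; 1× N (X3) → no.
That gives 2 matching atoms.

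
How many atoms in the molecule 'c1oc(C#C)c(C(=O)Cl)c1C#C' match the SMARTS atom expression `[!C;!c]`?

The query [!C;!c] means: neither aliphatic nor aromatic carbon — same as [!#6].
Check the 12 heavy atoms by environment: 1× o (aromatic) → match; 4× c (aromatic) → no; 5× C → no; 1× O → match; 1× Cl → match.
Summing the matching environments: 1 + 1 + 1 = 3 matching atoms.

3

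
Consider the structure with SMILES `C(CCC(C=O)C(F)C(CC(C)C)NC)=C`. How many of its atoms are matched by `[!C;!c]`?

The query [!C;!c] means: neither aliphatic nor aromatic carbon — same as [!#6].
Check the 16 heavy atoms by environment: 13× C → no; 1× F → match; 1× N → match; 1× O → match.
Summing the matching environments: 1 + 1 + 1 = 3 matching atoms.

3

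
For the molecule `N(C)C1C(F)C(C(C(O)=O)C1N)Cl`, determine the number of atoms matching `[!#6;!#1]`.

The query [!#6;!#1] means: not carbon and not hydrogen — any heteroatom.
Check the 13 heavy atoms by environment: 7× C → no; 2× N → match; 2× O → match; 1× F → match; 1× Cl → match.
Summing the matching environments: 2 + 2 + 1 + 1 = 6 matching atoms.

6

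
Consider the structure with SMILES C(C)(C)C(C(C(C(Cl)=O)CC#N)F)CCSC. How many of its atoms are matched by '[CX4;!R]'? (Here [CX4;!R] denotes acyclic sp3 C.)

10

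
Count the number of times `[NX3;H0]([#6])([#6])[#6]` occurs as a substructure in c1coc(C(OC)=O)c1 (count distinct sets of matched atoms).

0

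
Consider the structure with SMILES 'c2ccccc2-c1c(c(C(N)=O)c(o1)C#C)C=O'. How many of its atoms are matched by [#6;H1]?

Check the 18 heavy atoms by environment: 1× o (aromatic, H0) → no; 5× c (aromatic, H0) → no; 2× C (H1) → match; 2× O (H0) → no; 2× C (H0) → no; 1× N (H2) → no; 5× c (aromatic, H1) → match.
Summing the matching environments: 2 + 5 = 7 matching atoms.

7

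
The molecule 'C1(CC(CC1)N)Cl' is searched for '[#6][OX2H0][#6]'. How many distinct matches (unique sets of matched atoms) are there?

0

[#6][OX2H0][#6] is the SMARTS for an ether: an aliphatic oxygen bridging two carbons with no H on the oxygen.
No fragment in the molecule satisfies every constraint, giving 0 matches.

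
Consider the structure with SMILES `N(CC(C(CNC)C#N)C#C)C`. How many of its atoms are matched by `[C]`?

9

The query [C] means: uppercase C matches aliphatic (non-aromatic) carbon only.
Check the 12 heavy atoms by environment: 9× C → match; 3× N → no.
That gives 9 matching atoms.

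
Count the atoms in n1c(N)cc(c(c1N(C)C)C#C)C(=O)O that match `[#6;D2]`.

The query [#6;D2] means: any carbon bonded to exactly two heavy atoms.
Check the 15 heavy atoms by environment: 1× n (aromatic, D2) → no; 4× c (aromatic, D3) → no; 1× c (aromatic, D2) → match; 1× C (D2) → match; 3× C (D1) → no; 1× N (D3) → no; 1× C (D3) → no; 2× O (D1) → no; 1× N (D1) → no.
Summing the matching environments: 1 + 1 = 2 matching atoms.

2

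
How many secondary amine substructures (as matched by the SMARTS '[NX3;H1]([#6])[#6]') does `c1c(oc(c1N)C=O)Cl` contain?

0

[NX3;H1]([#6])[#6] is the SMARTS for a secondary amine: a trivalent nitrogen with one H, bonded to two carbons.
The molecule has a primary amino group (-NH2), but the nitrogen has H2 and only one carbon neighbour; nothing else fits, so there are 0 matches.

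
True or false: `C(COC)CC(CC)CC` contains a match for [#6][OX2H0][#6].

True

The pattern [#6][OX2H0][#6] describes an aliphatic oxygen bridging two carbons with no H on the oxygen — an ether.
The molecule carries a methoxy ether (-OCH3), whose atoms satisfy every constraint of the query, so the pattern matches.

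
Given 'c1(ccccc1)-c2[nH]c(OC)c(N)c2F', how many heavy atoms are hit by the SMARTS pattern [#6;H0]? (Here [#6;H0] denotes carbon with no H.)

5

The query [#6;H0] means: any carbon with no attached hydrogen.
Check the 15 heavy atoms by environment: 1× n (aromatic, H1) → no; 5× c (aromatic, H0) → match; 5× c (aromatic, H1) → no; 1× F (H0) → no; 1× N (H2) → no; 1× O (H0) → no; 1× C (H3) → no.
That gives 5 matching atoms.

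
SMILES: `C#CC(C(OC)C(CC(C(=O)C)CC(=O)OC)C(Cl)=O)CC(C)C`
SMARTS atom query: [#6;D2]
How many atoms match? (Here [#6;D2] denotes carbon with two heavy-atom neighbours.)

Check the 24 heavy atoms by environment: 4× C (D2) → match; 8× C (D3) → no; 2× O (D2) → no; 6× C (D1) → no; 3× O (D1) → no; 1× Cl (D1) → no.
That gives 4 matching atoms.

4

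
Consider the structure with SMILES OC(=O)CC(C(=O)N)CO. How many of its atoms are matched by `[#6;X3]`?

2

Check the 10 heavy atoms by environment: 3× C (X4) → no; 2× O (X2) → no; 2× C (X3) → match; 2× O (X1) → no; 1× N (X3) → no.
That gives 2 matching atoms.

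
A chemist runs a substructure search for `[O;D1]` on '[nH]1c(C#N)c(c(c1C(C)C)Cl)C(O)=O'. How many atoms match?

2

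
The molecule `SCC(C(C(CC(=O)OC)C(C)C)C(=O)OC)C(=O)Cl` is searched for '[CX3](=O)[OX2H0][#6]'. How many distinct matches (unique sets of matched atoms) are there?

2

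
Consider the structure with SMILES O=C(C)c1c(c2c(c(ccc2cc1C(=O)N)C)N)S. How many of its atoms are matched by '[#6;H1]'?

The query [#6;H1] means: any carbon bearing exactly one hydrogen.
Check the 19 heavy atoms by environment: 7× c (aromatic, H0) → no; 3× c (aromatic, H1) → match; 2× N (H2) → no; 2× C (H3) → no; 2× C (H0) → no; 2× O (H0) → no; 1× S (H1) → no.
That gives 3 matching atoms.

3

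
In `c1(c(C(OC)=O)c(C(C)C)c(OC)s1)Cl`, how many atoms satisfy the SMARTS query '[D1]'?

The query [D1] means: atom with exactly one heavy-atom neighbour (degree 1).
Check the 15 heavy atoms by environment: 1× s (aromatic, D2) → no; 4× c (aromatic, D3) → no; 2× C (D3) → no; 4× C (D1) → match; 1× O (D1) → match; 2× O (D2) → no; 1× Cl (D1) → match.
Summing the matching environments: 4 + 1 + 1 = 6 matching atoms.

6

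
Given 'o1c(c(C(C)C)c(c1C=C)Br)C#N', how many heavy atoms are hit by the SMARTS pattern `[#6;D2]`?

2

Check the 13 heavy atoms by environment: 1× o (aromatic, D2) → no; 4× c (aromatic, D3) → no; 1× Br (D1) → no; 1× C (D3) → no; 3× C (D1) → no; 2× C (D2) → match; 1× N (D1) → no.
That gives 2 matching atoms.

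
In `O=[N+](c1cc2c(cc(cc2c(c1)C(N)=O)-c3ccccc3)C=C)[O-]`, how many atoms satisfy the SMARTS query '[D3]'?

9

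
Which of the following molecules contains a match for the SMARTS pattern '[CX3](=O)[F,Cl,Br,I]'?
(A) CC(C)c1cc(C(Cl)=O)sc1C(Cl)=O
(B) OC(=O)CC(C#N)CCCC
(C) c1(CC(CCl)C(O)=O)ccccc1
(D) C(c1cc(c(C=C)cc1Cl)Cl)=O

A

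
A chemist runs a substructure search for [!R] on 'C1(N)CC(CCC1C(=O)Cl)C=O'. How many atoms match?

Check the 12 heavy atoms by environment: 6× C (in 6-ring) → no; 1× N (acyclic) → match; 2× C (acyclic) → match; 2× O (acyclic) → match; 1× Cl (acyclic) → match.
Summing the matching environments: 1 + 2 + 2 + 1 = 6 matching atoms.

6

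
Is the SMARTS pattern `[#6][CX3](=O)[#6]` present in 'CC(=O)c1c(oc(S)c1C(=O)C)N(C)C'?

Yes

The pattern [#6][CX3](=O)[#6] describes a carbonyl carbon (no H) flanked by two carbons — a ketone.
The molecule carries an acetyl/ketone group (-C(=O)CH3), whose atoms satisfy every constraint of the query, so the pattern matches.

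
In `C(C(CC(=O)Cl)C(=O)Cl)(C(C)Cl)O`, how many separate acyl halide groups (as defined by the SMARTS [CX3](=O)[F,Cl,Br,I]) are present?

[CX3](=O)[F,Cl,Br,I] is the SMARTS for an acyl halide: a carbonyl carbon bonded to a halogen.
The molecule carries 2 separate instances of an acyl chloride (-C(=O)Cl) meeting every constraint; each maps to a distinct set of atoms, giving 2 matches.

2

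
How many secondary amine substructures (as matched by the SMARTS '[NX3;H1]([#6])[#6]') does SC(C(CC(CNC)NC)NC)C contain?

3

[NX3;H1]([#6])[#6] is the SMARTS for a secondary amine: a trivalent nitrogen with one H, bonded to two carbons.
The molecule carries 3 separate instances of an N-methylamino group (-NHCH3) meeting every constraint; each maps to a distinct set of atoms, giving 3 matches.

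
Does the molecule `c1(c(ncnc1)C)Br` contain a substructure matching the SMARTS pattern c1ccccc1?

The pattern c1ccccc1 describes six aromatic carbons in a ring — a benzene ring.
The closest candidate here is a methyl group (-CH3), but no six-membered all-carbon aromatic ring is present. No other fragment satisfies the full query, so there is no match.

No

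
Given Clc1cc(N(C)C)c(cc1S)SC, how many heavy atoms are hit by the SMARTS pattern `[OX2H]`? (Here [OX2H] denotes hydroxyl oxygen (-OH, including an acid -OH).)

Check the 13 heavy atoms by environment: 4× c (aromatic, H0, X3) → no; 2× c (aromatic, H1, X3) → no; 1× Cl (H0, X1) → no; 1× N (H0, X3) → no; 3× C (H3, X4) → no; 1× S (H0, X2) → no; 1× S (H1, X2) → no.
No environment satisfies the query, so 0 matching atoms.

0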